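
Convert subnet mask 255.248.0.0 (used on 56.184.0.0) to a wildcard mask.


Subnet mask: 255.248.0.0
Wildcard = 255.255.255.255 - subnet mask
255 - 255 = 0
255 - 248 = 7
255 - 0 = 255
255 - 0 = 255
Wildcard: 0.7.255.255


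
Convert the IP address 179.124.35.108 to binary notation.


179 = 10110011
124 = 01111100
35 = 00100011
108 = 01101100
Binary: 10110011.01111100.00100011.01101100


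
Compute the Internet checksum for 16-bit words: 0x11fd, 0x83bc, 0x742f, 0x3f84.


Sum all words (with carry folding):
+ 0x11fd = 0x11fd
+ 0x83bc = 0x95b9
+ 0x742f = 0x09e9
+ 0x3f84 = 0x496d
One's complement: ~0x496d
Checksum = 0xb692


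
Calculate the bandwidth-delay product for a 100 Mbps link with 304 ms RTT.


BDP = bandwidth * RTT
= 100 Mbps * 304 ms
= 100 * 1e6 * 304 / 1000 bits
= 30400000 bits
= 3800000 bytes
= 3710.9375 KB
BDP = 30400000 bits (3800000 bytes)


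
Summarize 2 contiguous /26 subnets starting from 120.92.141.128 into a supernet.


Original prefix: /26
Number of subnets: 2 = 2^1
New prefix = 26 - 1 = 25
Supernet: 120.92.141.128/25


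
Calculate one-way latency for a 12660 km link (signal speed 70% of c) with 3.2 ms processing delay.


Speed = 0.7 * 3e5 km/s = 210000 km/s
Propagation delay = 12660 / 210000 = 0.0603 s = 60.2857 ms
Processing delay = 3.2 ms
Total one-way latency = 63.4857 ms


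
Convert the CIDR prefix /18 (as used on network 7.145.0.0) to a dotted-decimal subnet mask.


/18 means 18 network bits, 14 host bits
Binary: 11111111111111111100000000000000
Mask: 255.255.192.0


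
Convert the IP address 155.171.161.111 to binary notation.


155 = 10011011
171 = 10101011
161 = 10100001
111 = 01101111
Binary: 10011011.10101011.10100001.01101111


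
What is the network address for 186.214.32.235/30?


IP:   10111010.11010110.00100000.11101011
Mask: 11111111.11111111.11111111.11111100
AND operation:
Net:  10111010.11010110.00100000.11101000
Network: 186.214.32.232/30


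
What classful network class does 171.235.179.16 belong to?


First octet: 171
Binary: 10101011
10xxxxxx -> Class B (128-191)
Class B, default mask 255.255.0.0 (/16)


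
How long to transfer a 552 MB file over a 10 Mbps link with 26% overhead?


Effective throughput = 10 * (1 - 26/100) = 7.4 Mbps
File size in Mb = 552 * 8 = 4416 Mb
Time = 4416 / 7.4
Time = 596.7568 seconds


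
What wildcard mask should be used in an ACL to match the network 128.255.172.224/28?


Subnet mask: 255.255.255.240
Wildcard = 255.255.255.255 - subnet mask
255 - 255 = 0
255 - 255 = 0
255 - 255 = 0
255 - 240 = 15
Wildcard: 0.0.0.15


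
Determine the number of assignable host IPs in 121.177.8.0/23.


Host bits = 32 - 23 = 9
Total addresses = 2^9 = 512
Usable = total - 2 (network and broadcast)
Usable hosts: 510


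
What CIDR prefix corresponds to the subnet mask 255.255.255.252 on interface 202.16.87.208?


Binary: 11111111.11111111.11111111.11111100
Count leading 1s
Prefix: /30


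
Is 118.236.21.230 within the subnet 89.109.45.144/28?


Subnet network: 89.109.45.144
Test IP AND mask: 118.236.21.224
No, 118.236.21.230 is not in 89.109.45.144/28


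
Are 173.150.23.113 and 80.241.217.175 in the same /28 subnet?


Mask: 255.255.255.240
173.150.23.113 AND mask = 173.150.23.112
80.241.217.175 AND mask = 80.241.217.160
No, different subnets (173.150.23.112 vs 80.241.217.160)


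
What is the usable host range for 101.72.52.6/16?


Network: 101.72.0.0
Broadcast: 101.72.255.255
First usable = network + 1
Last usable = broadcast - 1
Range: 101.72.0.1 to 101.72.255.254


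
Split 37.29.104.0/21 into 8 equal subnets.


New prefix = 21 + 3 = 24
Each subnet has 256 addresses
  37.29.104.0/24
  37.29.105.0/24
  37.29.106.0/24
  37.29.107.0/24
  37.29.108.0/24
  37.29.109.0/24
  37.29.110.0/24
  37.29.111.0/24
Subnets: 37.29.104.0/24, 37.29.105.0/24, 37.29.106.0/24, 37.29.107.0/24, 37.29.108.0/24, 37.29.109.0/24, 37.29.110.0/24, 37.29.111.0/24


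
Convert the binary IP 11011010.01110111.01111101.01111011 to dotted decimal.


11011010 = 218
01110111 = 119
01111101 = 125
01111011 = 123
IP: 218.119.125.123


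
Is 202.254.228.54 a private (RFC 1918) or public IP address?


RFC 1918 private ranges:
  10.0.0.0/8 (10.0.0.0 - 10.255.255.255)
  172.16.0.0/12 (172.16.0.0 - 172.31.255.255)
  192.168.0.0/16 (192.168.0.0 - 192.168.255.255)
Public (not in any RFC 1918 range)


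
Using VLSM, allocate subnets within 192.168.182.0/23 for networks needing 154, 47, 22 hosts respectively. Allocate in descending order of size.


154 hosts -> /24 (254 usable): 192.168.182.0/24
47 hosts -> /26 (62 usable): 192.168.183.0/26
22 hosts -> /27 (30 usable): 192.168.183.64/27
Allocation: 192.168.182.0/24 (154 hosts, 254 usable); 192.168.183.0/26 (47 hosts, 62 usable); 192.168.183.64/27 (22 hosts, 30 usable)


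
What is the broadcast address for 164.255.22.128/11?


Network: 164.224.0.0/11
Host bits = 21
Set all host bits to 1:
Broadcast: 164.255.255.255


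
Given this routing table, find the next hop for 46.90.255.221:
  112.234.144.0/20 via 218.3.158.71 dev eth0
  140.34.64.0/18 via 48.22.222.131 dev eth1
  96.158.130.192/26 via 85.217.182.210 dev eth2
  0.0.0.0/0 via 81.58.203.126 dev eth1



Longest prefix match for 46.90.255.221:
  /20 112.234.144.0: no
  /18 140.34.64.0: no
  /26 96.158.130.192: no
  /0 0.0.0.0: MATCH
Selected: next-hop 81.58.203.126 via eth1 (matched /0)


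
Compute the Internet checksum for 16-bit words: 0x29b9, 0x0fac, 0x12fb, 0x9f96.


Sum all words (with carry folding):
+ 0x29b9 = 0x29b9
+ 0x0fac = 0x3965
+ 0x12fb = 0x4c60
+ 0x9f96 = 0xebf6
One's complement: ~0xebf6
Checksum = 0x1409


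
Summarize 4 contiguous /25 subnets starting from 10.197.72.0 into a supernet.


Original prefix: /25
Number of subnets: 4 = 2^2
New prefix = 25 - 2 = 23
Supernet: 10.197.72.0/23


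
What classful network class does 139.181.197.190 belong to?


First octet: 139
Binary: 10001011
10xxxxxx -> Class B (128-191)
Class B, default mask 255.255.0.0 (/16)


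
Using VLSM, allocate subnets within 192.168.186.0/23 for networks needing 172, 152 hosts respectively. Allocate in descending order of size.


172 hosts -> /24 (254 usable): 192.168.186.0/24
152 hosts -> /24 (254 usable): 192.168.187.0/24
Allocation: 192.168.186.0/24 (172 hosts, 254 usable); 192.168.187.0/24 (152 hosts, 254 usable)


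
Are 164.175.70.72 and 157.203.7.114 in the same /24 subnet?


Mask: 255.255.255.0
164.175.70.72 AND mask = 164.175.70.0
157.203.7.114 AND mask = 157.203.7.0
No, different subnets (164.175.70.0 vs 157.203.7.0)


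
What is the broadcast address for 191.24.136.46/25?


Network: 191.24.136.0/25
Host bits = 7
Set all host bits to 1:
Broadcast: 191.24.136.127


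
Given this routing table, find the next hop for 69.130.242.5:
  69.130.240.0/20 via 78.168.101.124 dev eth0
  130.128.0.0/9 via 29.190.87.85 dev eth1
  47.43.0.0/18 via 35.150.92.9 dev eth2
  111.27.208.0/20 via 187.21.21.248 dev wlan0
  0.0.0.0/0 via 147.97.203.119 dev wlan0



Longest prefix match for 69.130.242.5:
  /20 69.130.240.0: MATCH
  /9 130.128.0.0: no
  /18 47.43.0.0: no
  /20 111.27.208.0: no
  /0 0.0.0.0: MATCH
Selected: next-hop 78.168.101.124 via eth0 (matched /20)


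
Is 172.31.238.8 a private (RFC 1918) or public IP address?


RFC 1918 private ranges:
  10.0.0.0/8 (10.0.0.0 - 10.255.255.255)
  172.16.0.0/12 (172.16.0.0 - 172.31.255.255)
  192.168.0.0/16 (192.168.0.0 - 192.168.255.255)
Private (in 172.16.0.0/12)


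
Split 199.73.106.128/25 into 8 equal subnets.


New prefix = 25 + 3 = 28
Each subnet has 16 addresses
  199.73.106.128/28
  199.73.106.144/28
  199.73.106.160/28
  199.73.106.176/28
  199.73.106.192/28
  199.73.106.208/28
  199.73.106.224/28
  199.73.106.240/28
Subnets: 199.73.106.128/28, 199.73.106.144/28, 199.73.106.160/28, 199.73.106.176/28, 199.73.106.192/28, 199.73.106.208/28, 199.73.106.224/28, 199.73.106.240/28


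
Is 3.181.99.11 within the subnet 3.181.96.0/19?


Subnet network: 3.181.96.0
Test IP AND mask: 3.181.96.0
Yes, 3.181.99.11 is in 3.181.96.0/19


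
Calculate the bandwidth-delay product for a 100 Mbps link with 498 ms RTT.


BDP = bandwidth * RTT
= 100 Mbps * 498 ms
= 100 * 1e6 * 498 / 1000 bits
= 49800000 bits
= 6225000 bytes
= 6079.1016 KB
BDP = 49800000 bits (6225000 bytes)


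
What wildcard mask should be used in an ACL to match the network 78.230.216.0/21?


Subnet mask: 255.255.248.0
Wildcard = 255.255.255.255 - subnet mask
255 - 255 = 0
255 - 255 = 0
255 - 248 = 7
255 - 0 = 255
Wildcard: 0.0.7.255


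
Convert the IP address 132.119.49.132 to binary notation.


132 = 10000100
119 = 01110111
49 = 00110001
132 = 10000100
Binary: 10000100.01110111.00110001.10000100


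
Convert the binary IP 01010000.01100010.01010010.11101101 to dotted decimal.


01010000 = 80
01100010 = 98
01010010 = 82
11101101 = 237
IP: 80.98.82.237


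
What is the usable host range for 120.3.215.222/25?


Network: 120.3.215.128
Broadcast: 120.3.215.255
First usable = network + 1
Last usable = broadcast - 1
Range: 120.3.215.129 to 120.3.215.254


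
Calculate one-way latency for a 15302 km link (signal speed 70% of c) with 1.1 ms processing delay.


Speed = 0.7 * 3e5 km/s = 210000 km/s
Propagation delay = 15302 / 210000 = 0.0729 s = 72.8667 ms
Processing delay = 1.1 ms
Total one-way latency = 73.9667 ms


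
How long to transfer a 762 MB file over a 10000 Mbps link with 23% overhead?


Effective throughput = 10000 * (1 - 23/100) = 7700 Mbps
File size in Mb = 762 * 8 = 6096 Mb
Time = 6096 / 7700
Time = 0.7917 seconds


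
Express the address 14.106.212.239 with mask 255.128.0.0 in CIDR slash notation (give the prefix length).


Binary: 11111111.10000000.00000000.00000000
Count leading 1s
Prefix: /9


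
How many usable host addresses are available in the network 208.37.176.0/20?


Host bits = 32 - 20 = 12
Total addresses = 2^12 = 4096
Usable = total - 2 (network and broadcast)
Usable hosts: 4094


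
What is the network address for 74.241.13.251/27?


IP:   01001010.11110001.00001101.11111011
Mask: 11111111.11111111.11111111.11100000
AND operation:
Net:  01001010.11110001.00001101.11100000
Network: 74.241.13.224/27


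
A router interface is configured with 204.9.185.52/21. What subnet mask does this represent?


/21 means 21 network bits, 11 host bits
Binary: 11111111111111111111100000000000
Mask: 255.255.248.0


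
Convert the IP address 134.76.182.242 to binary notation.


134 = 10000110
76 = 01001100
182 = 10110110
242 = 11110010
Binary: 10000110.01001100.10110110.11110010


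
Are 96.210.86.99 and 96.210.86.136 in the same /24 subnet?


Mask: 255.255.255.0
96.210.86.99 AND mask = 96.210.86.0
96.210.86.136 AND mask = 96.210.86.0
Yes, same subnet (96.210.86.0)


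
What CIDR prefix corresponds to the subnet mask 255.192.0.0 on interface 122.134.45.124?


Binary: 11111111.11000000.00000000.00000000
Count leading 1s
Prefix: /10


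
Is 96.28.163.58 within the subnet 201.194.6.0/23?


Subnet network: 201.194.6.0
Test IP AND mask: 96.28.162.0
No, 96.28.163.58 is not in 201.194.6.0/23


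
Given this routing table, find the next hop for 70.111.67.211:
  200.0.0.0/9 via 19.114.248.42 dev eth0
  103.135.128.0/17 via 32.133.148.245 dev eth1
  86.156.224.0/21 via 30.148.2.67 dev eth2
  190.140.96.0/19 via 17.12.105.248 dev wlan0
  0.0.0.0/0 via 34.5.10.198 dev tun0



Longest prefix match for 70.111.67.211:
  /9 200.0.0.0: no
  /17 103.135.128.0: no
  /21 86.156.224.0: no
  /19 190.140.96.0: no
  /0 0.0.0.0: MATCH
Selected: next-hop 34.5.10.198 via tun0 (matched /0)


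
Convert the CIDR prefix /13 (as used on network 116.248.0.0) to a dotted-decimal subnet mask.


/13 means 13 network bits, 19 host bits
Binary: 11111111111110000000000000000000
Mask: 255.248.0.0


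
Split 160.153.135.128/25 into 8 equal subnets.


New prefix = 25 + 3 = 28
Each subnet has 16 addresses
  160.153.135.128/28
  160.153.135.144/28
  160.153.135.160/28
  160.153.135.176/28
  160.153.135.192/28
  160.153.135.208/28
  160.153.135.224/28
  160.153.135.240/28
Subnets: 160.153.135.128/28, 160.153.135.144/28, 160.153.135.160/28, 160.153.135.176/28, 160.153.135.192/28, 160.153.135.208/28, 160.153.135.224/28, 160.153.135.240/28


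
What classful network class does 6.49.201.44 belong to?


First octet: 6
Binary: 00000110
0xxxxxxx -> Class A (1-126)
Class A, default mask 255.0.0.0 (/8)


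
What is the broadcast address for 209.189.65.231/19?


Network: 209.189.64.0/19
Host bits = 13
Set all host bits to 1:
Broadcast: 209.189.95.255


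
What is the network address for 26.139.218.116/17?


IP:   00011010.10001011.11011010.01110100
Mask: 11111111.11111111.10000000.00000000
AND operation:
Net:  00011010.10001011.10000000.00000000
Network: 26.139.128.0/17


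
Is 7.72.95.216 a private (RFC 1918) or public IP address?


RFC 1918 private ranges:
  10.0.0.0/8 (10.0.0.0 - 10.255.255.255)
  172.16.0.0/12 (172.16.0.0 - 172.31.255.255)
  192.168.0.0/16 (192.168.0.0 - 192.168.255.255)
Public (not in any RFC 1918 range)


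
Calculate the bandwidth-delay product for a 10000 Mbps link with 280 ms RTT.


BDP = bandwidth * RTT
= 10000 Mbps * 280 ms
= 10000 * 1e6 * 280 / 1000 bits
= 2800000000 bits
= 350000000 bytes
= 341796.875 KB
BDP = 2800000000 bits (350000000 bytes)


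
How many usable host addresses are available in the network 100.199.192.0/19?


Host bits = 32 - 19 = 13
Total addresses = 2^13 = 8192
Usable = total - 2 (network and broadcast)
Usable hosts: 8190


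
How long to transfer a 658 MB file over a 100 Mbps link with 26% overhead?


Effective throughput = 100 * (1 - 26/100) = 74 Mbps
File size in Mb = 658 * 8 = 5264 Mb
Time = 5264 / 74
Time = 71.1351 seconds


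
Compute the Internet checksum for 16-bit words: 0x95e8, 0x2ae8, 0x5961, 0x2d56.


Sum all words (with carry folding):
+ 0x95e8 = 0x95e8
+ 0x2ae8 = 0xc0d0
+ 0x5961 = 0x1a32
+ 0x2d56 = 0x4788
One's complement: ~0x4788
Checksum = 0xb877


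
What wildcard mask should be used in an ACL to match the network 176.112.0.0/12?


Subnet mask: 255.240.0.0
Wildcard = 255.255.255.255 - subnet mask
255 - 255 = 0
255 - 240 = 15
255 - 0 = 255
255 - 0 = 255
Wildcard: 0.15.255.255


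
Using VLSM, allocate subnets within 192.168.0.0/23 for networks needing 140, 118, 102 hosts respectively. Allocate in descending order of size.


140 hosts -> /24 (254 usable): 192.168.0.0/24
118 hosts -> /25 (126 usable): 192.168.1.0/25
102 hosts -> /25 (126 usable): 192.168.1.128/25
Allocation: 192.168.0.0/24 (140 hosts, 254 usable); 192.168.1.0/25 (118 hosts, 126 usable); 192.168.1.128/25 (102 hosts, 126 usable)


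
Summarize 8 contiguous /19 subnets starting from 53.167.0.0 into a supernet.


Original prefix: /19
Number of subnets: 8 = 2^3
New prefix = 19 - 3 = 16
Supernet: 53.167.0.0/16


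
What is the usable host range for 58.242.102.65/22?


Network: 58.242.100.0
Broadcast: 58.242.103.255
First usable = network + 1
Last usable = broadcast - 1
Range: 58.242.100.1 to 58.242.103.254


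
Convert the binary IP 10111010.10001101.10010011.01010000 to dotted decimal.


10111010 = 186
10001101 = 141
10010011 = 147
01010000 = 80
IP: 186.141.147.80


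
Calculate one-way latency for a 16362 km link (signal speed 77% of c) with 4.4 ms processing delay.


Speed = 0.77 * 3e5 km/s = 231000 km/s
Propagation delay = 16362 / 231000 = 0.0708 s = 70.8312 ms
Processing delay = 4.4 ms
Total one-way latency = 75.2312 ms


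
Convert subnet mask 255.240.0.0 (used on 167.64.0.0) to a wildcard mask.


Subnet mask: 255.240.0.0
Wildcard = 255.255.255.255 - subnet mask
255 - 255 = 0
255 - 240 = 15
255 - 0 = 255
255 - 0 = 255
Wildcard: 0.15.255.255


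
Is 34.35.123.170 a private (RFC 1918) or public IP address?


RFC 1918 private ranges:
  10.0.0.0/8 (10.0.0.0 - 10.255.255.255)
  172.16.0.0/12 (172.16.0.0 - 172.31.255.255)
  192.168.0.0/16 (192.168.0.0 - 192.168.255.255)
Public (not in any RFC 1918 range)


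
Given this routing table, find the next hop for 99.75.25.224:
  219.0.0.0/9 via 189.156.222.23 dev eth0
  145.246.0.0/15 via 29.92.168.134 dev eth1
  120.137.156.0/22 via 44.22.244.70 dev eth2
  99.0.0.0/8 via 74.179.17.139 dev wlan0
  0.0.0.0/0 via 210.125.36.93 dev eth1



Longest prefix match for 99.75.25.224:
  /9 219.0.0.0: no
  /15 145.246.0.0: no
  /22 120.137.156.0: no
  /8 99.0.0.0: MATCH
  /0 0.0.0.0: MATCH
Selected: next-hop 74.179.17.139 via wlan0 (matched /8)


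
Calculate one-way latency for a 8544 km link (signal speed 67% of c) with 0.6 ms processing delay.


Speed = 0.67 * 3e5 km/s = 201000 km/s
Propagation delay = 8544 / 201000 = 0.0425 s = 42.5075 ms
Processing delay = 0.6 ms
Total one-way latency = 43.1075 ms


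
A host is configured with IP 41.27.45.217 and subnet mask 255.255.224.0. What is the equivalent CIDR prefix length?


Binary: 11111111.11111111.11100000.00000000
Count leading 1s
Prefix: /19


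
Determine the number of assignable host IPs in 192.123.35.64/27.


Host bits = 32 - 27 = 5
Total addresses = 2^5 = 32
Usable = total - 2 (network and broadcast)
Usable hosts: 30


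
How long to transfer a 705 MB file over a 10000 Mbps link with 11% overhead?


Effective throughput = 10000 * (1 - 11/100) = 8900 Mbps
File size in Mb = 705 * 8 = 5640 Mb
Time = 5640 / 8900
Time = 0.6337 seconds


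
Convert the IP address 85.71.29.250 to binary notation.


85 = 01010101
71 = 01000111
29 = 00011101
250 = 11111010
Binary: 01010101.01000111.00011101.11111010


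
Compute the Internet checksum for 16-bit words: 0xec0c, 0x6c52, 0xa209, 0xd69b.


Sum all words (with carry folding):
+ 0xec0c = 0xec0c
+ 0x6c52 = 0x585f
+ 0xa209 = 0xfa68
+ 0xd69b = 0xd104
One's complement: ~0xd104
Checksum = 0x2efb


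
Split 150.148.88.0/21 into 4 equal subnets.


New prefix = 21 + 2 = 23
Each subnet has 512 addresses
  150.148.88.0/23
  150.148.90.0/23
  150.148.92.0/23
  150.148.94.0/23
Subnets: 150.148.88.0/23, 150.148.90.0/23, 150.148.92.0/23, 150.148.94.0/23


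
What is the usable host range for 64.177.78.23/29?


Network: 64.177.78.16
Broadcast: 64.177.78.23
First usable = network + 1
Last usable = broadcast - 1
Range: 64.177.78.17 to 64.177.78.22


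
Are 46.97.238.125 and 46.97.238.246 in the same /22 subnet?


Mask: 255.255.252.0
46.97.238.125 AND mask = 46.97.236.0
46.97.238.246 AND mask = 46.97.236.0
Yes, same subnet (46.97.236.0)


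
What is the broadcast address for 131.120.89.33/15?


Network: 131.120.0.0/15
Host bits = 17
Set all host bits to 1:
Broadcast: 131.121.255.255


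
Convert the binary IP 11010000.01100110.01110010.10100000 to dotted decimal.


11010000 = 208
01100110 = 102
01110010 = 114
10100000 = 160
IP: 208.102.114.160


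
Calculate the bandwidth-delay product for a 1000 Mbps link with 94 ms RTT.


BDP = bandwidth * RTT
= 1000 Mbps * 94 ms
= 1000 * 1e6 * 94 / 1000 bits
= 94000000 bits
= 11750000 bytes
= 11474.6094 KB
BDP = 94000000 bits (11750000 bytes)


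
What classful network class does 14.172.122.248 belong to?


First octet: 14
Binary: 00001110
0xxxxxxx -> Class A (1-126)
Class A, default mask 255.0.0.0 (/8)


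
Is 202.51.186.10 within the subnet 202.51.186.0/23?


Subnet network: 202.51.186.0
Test IP AND mask: 202.51.186.0
Yes, 202.51.186.10 is in 202.51.186.0/23


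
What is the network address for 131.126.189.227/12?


IP:   10000011.01111110.10111101.11100011
Mask: 11111111.11110000.00000000.00000000
AND operation:
Net:  10000011.01110000.00000000.00000000
Network: 131.112.0.0/12


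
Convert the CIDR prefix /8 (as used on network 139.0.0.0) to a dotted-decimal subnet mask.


/8 means 8 network bits, 24 host bits
Binary: 11111111000000000000000000000000
Mask: 255.0.0.0


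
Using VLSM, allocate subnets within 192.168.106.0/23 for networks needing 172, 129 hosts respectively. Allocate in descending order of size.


172 hosts -> /24 (254 usable): 192.168.106.0/24
129 hosts -> /24 (254 usable): 192.168.107.0/24
Allocation: 192.168.106.0/24 (172 hosts, 254 usable); 192.168.107.0/24 (129 hosts, 254 usable)


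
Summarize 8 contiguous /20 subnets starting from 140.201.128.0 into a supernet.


Original prefix: /20
Number of subnets: 8 = 2^3
New prefix = 20 - 3 = 17
Supernet: 140.201.128.0/17


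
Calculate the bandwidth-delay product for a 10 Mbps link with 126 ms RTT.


BDP = bandwidth * RTT
= 10 Mbps * 126 ms
= 10 * 1e6 * 126 / 1000 bits
= 1260000 bits
= 157500 bytes
= 153.8086 KB
BDP = 1260000 bits (157500 bytes)


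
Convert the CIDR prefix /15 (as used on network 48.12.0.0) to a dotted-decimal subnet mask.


/15 means 15 network bits, 17 host bits
Binary: 11111111111111100000000000000000
Mask: 255.254.0.0


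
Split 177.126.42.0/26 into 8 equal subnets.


New prefix = 26 + 3 = 29
Each subnet has 8 addresses
  177.126.42.0/29
  177.126.42.8/29
  177.126.42.16/29
  177.126.42.24/29
  177.126.42.32/29
  177.126.42.40/29
  177.126.42.48/29
  177.126.42.56/29
Subnets: 177.126.42.0/29, 177.126.42.8/29, 177.126.42.16/29, 177.126.42.24/29, 177.126.42.32/29, 177.126.42.40/29, 177.126.42.48/29, 177.126.42.56/29


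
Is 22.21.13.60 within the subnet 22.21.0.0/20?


Subnet network: 22.21.0.0
Test IP AND mask: 22.21.0.0
Yes, 22.21.13.60 is in 22.21.0.0/20


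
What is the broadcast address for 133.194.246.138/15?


Network: 133.194.0.0/15
Host bits = 17
Set all host bits to 1:
Broadcast: 133.195.255.255


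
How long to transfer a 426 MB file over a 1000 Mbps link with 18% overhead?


Effective throughput = 1000 * (1 - 18/100) = 820.0 Mbps
File size in Mb = 426 * 8 = 3408 Mb
Time = 3408 / 820.0
Time = 4.1561 seconds


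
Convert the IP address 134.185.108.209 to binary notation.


134 = 10000110
185 = 10111001
108 = 01101100
209 = 11010001
Binary: 10000110.10111001.01101100.11010001


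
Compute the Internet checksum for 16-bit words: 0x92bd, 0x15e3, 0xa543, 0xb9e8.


Sum all words (with carry folding):
+ 0x92bd = 0x92bd
+ 0x15e3 = 0xa8a0
+ 0xa543 = 0x4de4
+ 0xb9e8 = 0x07cd
One's complement: ~0x07cd
Checksum = 0xf832


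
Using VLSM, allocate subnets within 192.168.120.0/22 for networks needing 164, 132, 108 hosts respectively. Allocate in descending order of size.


164 hosts -> /24 (254 usable): 192.168.120.0/24
132 hosts -> /24 (254 usable): 192.168.121.0/24
108 hosts -> /25 (126 usable): 192.168.122.0/25
Allocation: 192.168.120.0/24 (164 hosts, 254 usable); 192.168.121.0/24 (132 hosts, 254 usable); 192.168.122.0/25 (108 hosts, 126 usable)


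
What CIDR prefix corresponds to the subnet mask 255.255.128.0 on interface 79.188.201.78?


Binary: 11111111.11111111.10000000.00000000
Count leading 1s
Prefix: /17


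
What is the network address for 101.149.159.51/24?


IP:   01100101.10010101.10011111.00110011
Mask: 11111111.11111111.11111111.00000000
AND operation:
Net:  01100101.10010101.10011111.00000000
Network: 101.149.159.0/24


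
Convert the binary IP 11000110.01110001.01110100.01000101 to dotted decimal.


11000110 = 198
01110001 = 113
01110100 = 116
01000101 = 69
IP: 198.113.116.69


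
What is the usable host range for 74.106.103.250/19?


Network: 74.106.96.0
Broadcast: 74.106.127.255
First usable = network + 1
Last usable = broadcast - 1
Range: 74.106.96.1 to 74.106.127.254


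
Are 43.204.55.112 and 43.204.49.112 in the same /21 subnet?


Mask: 255.255.248.0
43.204.55.112 AND mask = 43.204.48.0
43.204.49.112 AND mask = 43.204.48.0
Yes, same subnet (43.204.48.0)


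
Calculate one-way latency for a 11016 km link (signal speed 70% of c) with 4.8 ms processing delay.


Speed = 0.7 * 3e5 km/s = 210000 km/s
Propagation delay = 11016 / 210000 = 0.0525 s = 52.4571 ms
Processing delay = 4.8 ms
Total one-way latency = 57.2571 ms


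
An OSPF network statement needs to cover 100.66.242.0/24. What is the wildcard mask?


Subnet mask: 255.255.255.0
Wildcard = 255.255.255.255 - subnet mask
255 - 255 = 0
255 - 255 = 0
255 - 255 = 0
255 - 0 = 255
Wildcard: 0.0.0.255


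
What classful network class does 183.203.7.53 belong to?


First octet: 183
Binary: 10110111
10xxxxxx -> Class B (128-191)
Class B, default mask 255.255.0.0 (/16)


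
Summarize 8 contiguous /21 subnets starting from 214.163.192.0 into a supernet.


Original prefix: /21
Number of subnets: 8 = 2^3
New prefix = 21 - 3 = 18
Supernet: 214.163.192.0/18


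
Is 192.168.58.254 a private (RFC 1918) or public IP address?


RFC 1918 private ranges:
  10.0.0.0/8 (10.0.0.0 - 10.255.255.255)
  172.16.0.0/12 (172.16.0.0 - 172.31.255.255)
  192.168.0.0/16 (192.168.0.0 - 192.168.255.255)
Private (in 192.168.0.0/16)


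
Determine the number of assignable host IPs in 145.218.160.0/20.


Host bits = 32 - 20 = 12
Total addresses = 2^12 = 4096
Usable = total - 2 (network and broadcast)
Usable hosts: 4094


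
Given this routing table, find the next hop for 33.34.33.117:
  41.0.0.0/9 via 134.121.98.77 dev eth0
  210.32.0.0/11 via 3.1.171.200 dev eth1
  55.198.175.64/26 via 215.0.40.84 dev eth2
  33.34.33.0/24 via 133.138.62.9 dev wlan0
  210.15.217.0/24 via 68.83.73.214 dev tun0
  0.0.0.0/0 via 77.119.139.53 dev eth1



Longest prefix match for 33.34.33.117:
  /9 41.0.0.0: no
  /11 210.32.0.0: no
  /26 55.198.175.64: no
  /24 33.34.33.0: MATCH
  /24 210.15.217.0: no
  /0 0.0.0.0: MATCH
Selected: next-hop 133.138.62.9 via wlan0 (matched /24)


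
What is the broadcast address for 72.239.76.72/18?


Network: 72.239.64.0/18
Host bits = 14
Set all host bits to 1:
Broadcast: 72.239.127.255


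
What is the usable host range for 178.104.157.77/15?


Network: 178.104.0.0
Broadcast: 178.105.255.255
First usable = network + 1
Last usable = broadcast - 1
Range: 178.104.0.1 to 178.105.255.254


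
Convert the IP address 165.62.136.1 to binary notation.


165 = 10100101
62 = 00111110
136 = 10001000
1 = 00000001
Binary: 10100101.00111110.10001000.00000001


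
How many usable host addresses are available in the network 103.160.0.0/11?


Host bits = 32 - 11 = 21
Total addresses = 2^21 = 2097152
Usable = total - 2 (network and broadcast)
Usable hosts: 2097150


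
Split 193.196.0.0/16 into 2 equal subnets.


New prefix = 16 + 1 = 17
Each subnet has 32768 addresses
  193.196.0.0/17
  193.196.128.0/17
Subnets: 193.196.0.0/17, 193.196.128.0/17


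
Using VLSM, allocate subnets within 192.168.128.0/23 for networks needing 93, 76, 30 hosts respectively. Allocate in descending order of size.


93 hosts -> /25 (126 usable): 192.168.128.0/25
76 hosts -> /25 (126 usable): 192.168.128.128/25
30 hosts -> /27 (30 usable): 192.168.129.0/27
Allocation: 192.168.128.0/25 (93 hosts, 126 usable); 192.168.128.128/25 (76 hosts, 126 usable); 192.168.129.0/27 (30 hosts, 30 usable)


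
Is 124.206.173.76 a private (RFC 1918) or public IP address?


RFC 1918 private ranges:
  10.0.0.0/8 (10.0.0.0 - 10.255.255.255)
  172.16.0.0/12 (172.16.0.0 - 172.31.255.255)
  192.168.0.0/16 (192.168.0.0 - 192.168.255.255)
Public (not in any RFC 1918 range)


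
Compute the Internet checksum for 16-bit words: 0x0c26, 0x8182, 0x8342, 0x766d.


Sum all words (with carry folding):
+ 0x0c26 = 0x0c26
+ 0x8182 = 0x8da8
+ 0x8342 = 0x10eb
+ 0x766d = 0x8758
One's complement: ~0x8758
Checksum = 0x78a7


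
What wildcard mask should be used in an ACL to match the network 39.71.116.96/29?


Subnet mask: 255.255.255.248
Wildcard = 255.255.255.255 - subnet mask
255 - 255 = 0
255 - 255 = 0
255 - 255 = 0
255 - 248 = 7
Wildcard: 0.0.0.7


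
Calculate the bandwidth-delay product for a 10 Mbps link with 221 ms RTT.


BDP = bandwidth * RTT
= 10 Mbps * 221 ms
= 10 * 1e6 * 221 / 1000 bits
= 2210000 bits
= 276250 bytes
= 269.7754 KB
BDP = 2210000 bits (276250 bytes)


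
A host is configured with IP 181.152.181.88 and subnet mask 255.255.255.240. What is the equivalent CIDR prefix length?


Binary: 11111111.11111111.11111111.11110000
Count leading 1s
Prefix: /28


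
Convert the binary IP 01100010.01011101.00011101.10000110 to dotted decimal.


01100010 = 98
01011101 = 93
00011101 = 29
10000110 = 134
IP: 98.93.29.134


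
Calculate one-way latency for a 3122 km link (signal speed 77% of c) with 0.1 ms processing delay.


Speed = 0.77 * 3e5 km/s = 231000 km/s
Propagation delay = 3122 / 231000 = 0.0135 s = 13.5152 ms
Processing delay = 0.1 ms
Total one-way latency = 13.6152 ms


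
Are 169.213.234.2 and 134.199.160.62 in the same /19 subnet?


Mask: 255.255.224.0
169.213.234.2 AND mask = 169.213.224.0
134.199.160.62 AND mask = 134.199.160.0
No, different subnets (169.213.224.0 vs 134.199.160.0)


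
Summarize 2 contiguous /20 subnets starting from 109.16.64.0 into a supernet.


Original prefix: /20
Number of subnets: 2 = 2^1
New prefix = 20 - 1 = 19
Supernet: 109.16.64.0/19


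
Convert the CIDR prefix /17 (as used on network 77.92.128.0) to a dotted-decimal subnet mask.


/17 means 17 network bits, 15 host bits
Binary: 11111111111111111000000000000000
Mask: 255.255.128.0


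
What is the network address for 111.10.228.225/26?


IP:   01101111.00001010.11100100.11100001
Mask: 11111111.11111111.11111111.11000000
AND operation:
Net:  01101111.00001010.11100100.11000000
Network: 111.10.228.192/26


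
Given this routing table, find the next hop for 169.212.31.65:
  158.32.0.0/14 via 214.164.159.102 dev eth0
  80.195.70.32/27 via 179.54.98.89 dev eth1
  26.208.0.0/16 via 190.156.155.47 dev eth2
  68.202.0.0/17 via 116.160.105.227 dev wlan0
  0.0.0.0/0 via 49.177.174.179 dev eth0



Longest prefix match for 169.212.31.65:
  /14 158.32.0.0: no
  /27 80.195.70.32: no
  /16 26.208.0.0: no
  /17 68.202.0.0: no
  /0 0.0.0.0: MATCH
Selected: next-hop 49.177.174.179 via eth0 (matched /0)


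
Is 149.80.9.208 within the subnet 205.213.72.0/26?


Subnet network: 205.213.72.0
Test IP AND mask: 149.80.9.192
No, 149.80.9.208 is not in 205.213.72.0/26


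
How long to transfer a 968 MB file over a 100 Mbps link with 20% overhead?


Effective throughput = 100 * (1 - 20/100) = 80 Mbps
File size in Mb = 968 * 8 = 7744 Mb
Time = 7744 / 80
Time = 96.8 seconds


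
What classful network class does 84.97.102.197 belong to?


First octet: 84
Binary: 01010100
0xxxxxxx -> Class A (1-126)
Class A, default mask 255.0.0.0 (/8)


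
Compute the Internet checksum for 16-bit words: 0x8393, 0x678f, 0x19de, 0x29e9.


Sum all words (with carry folding):
+ 0x8393 = 0x8393
+ 0x678f = 0xeb22
+ 0x19de = 0x0501
+ 0x29e9 = 0x2eea
One's complement: ~0x2eea
Checksum = 0xd115


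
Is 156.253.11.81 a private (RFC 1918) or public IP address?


RFC 1918 private ranges:
  10.0.0.0/8 (10.0.0.0 - 10.255.255.255)
  172.16.0.0/12 (172.16.0.0 - 172.31.255.255)
  192.168.0.0/16 (192.168.0.0 - 192.168.255.255)
Public (not in any RFC 1918 range)


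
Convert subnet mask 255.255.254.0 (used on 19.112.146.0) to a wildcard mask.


Subnet mask: 255.255.254.0
Wildcard = 255.255.255.255 - subnet mask
255 - 255 = 0
255 - 255 = 0
255 - 254 = 1
255 - 0 = 255
Wildcard: 0.0.1.255


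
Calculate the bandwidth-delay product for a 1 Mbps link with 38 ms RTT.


BDP = bandwidth * RTT
= 1 Mbps * 38 ms
= 1 * 1e6 * 38 / 1000 bits
= 38000 bits
= 4750 bytes
= 4.6387 KB
BDP = 38000 bits (4750 bytes)


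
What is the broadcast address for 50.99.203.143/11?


Network: 50.96.0.0/11
Host bits = 21
Set all host bits to 1:
Broadcast: 50.127.255.255


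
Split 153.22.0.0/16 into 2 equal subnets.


New prefix = 16 + 1 = 17
Each subnet has 32768 addresses
  153.22.0.0/17
  153.22.128.0/17
Subnets: 153.22.0.0/17, 153.22.128.0/17


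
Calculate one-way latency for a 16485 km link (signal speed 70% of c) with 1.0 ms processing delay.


Speed = 0.7 * 3e5 km/s = 210000 km/s
Propagation delay = 16485 / 210000 = 0.0785 s = 78.5 ms
Processing delay = 1.0 ms
Total one-way latency = 79.5 ms


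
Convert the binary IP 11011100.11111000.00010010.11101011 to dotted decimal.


11011100 = 220
11111000 = 248
00010010 = 18
11101011 = 235
IP: 220.248.18.235


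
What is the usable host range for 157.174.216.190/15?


Network: 157.174.0.0
Broadcast: 157.175.255.255
First usable = network + 1
Last usable = broadcast - 1
Range: 157.174.0.1 to 157.175.255.254


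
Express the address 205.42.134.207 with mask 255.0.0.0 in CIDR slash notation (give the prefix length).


Binary: 11111111.00000000.00000000.00000000
Count leading 1s
Prefix: /8


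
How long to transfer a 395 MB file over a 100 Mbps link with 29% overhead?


Effective throughput = 100 * (1 - 29/100) = 71 Mbps
File size in Mb = 395 * 8 = 3160 Mb
Time = 3160 / 71
Time = 44.507 seconds


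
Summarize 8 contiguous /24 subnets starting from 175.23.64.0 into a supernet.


Original prefix: /24
Number of subnets: 8 = 2^3
New prefix = 24 - 3 = 21
Supernet: 175.23.64.0/21


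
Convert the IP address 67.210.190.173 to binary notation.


67 = 01000011
210 = 11010010
190 = 10111110
173 = 10101101
Binary: 01000011.11010010.10111110.10101101


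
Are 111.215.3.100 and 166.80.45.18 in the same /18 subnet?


Mask: 255.255.192.0
111.215.3.100 AND mask = 111.215.0.0
166.80.45.18 AND mask = 166.80.0.0
No, different subnets (111.215.0.0 vs 166.80.0.0)


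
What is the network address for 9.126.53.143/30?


IP:   00001001.01111110.00110101.10001111
Mask: 11111111.11111111.11111111.11111100
AND operation:
Net:  00001001.01111110.00110101.10001100
Network: 9.126.53.140/30


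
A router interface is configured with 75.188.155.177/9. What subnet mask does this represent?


/9 means 9 network bits, 23 host bits
Binary: 11111111100000000000000000000000
Mask: 255.128.0.0


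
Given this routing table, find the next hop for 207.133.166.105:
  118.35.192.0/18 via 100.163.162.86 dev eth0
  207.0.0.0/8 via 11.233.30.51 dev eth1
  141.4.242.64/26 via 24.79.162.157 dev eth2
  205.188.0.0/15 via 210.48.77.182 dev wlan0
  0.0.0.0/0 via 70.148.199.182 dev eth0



Longest prefix match for 207.133.166.105:
  /18 118.35.192.0: no
  /8 207.0.0.0: MATCH
  /26 141.4.242.64: no
  /15 205.188.0.0: no
  /0 0.0.0.0: MATCH
Selected: next-hop 11.233.30.51 via eth1 (matched /8)


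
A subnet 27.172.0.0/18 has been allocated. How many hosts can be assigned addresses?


Host bits = 32 - 18 = 14
Total addresses = 2^14 = 16384
Usable = total - 2 (network and broadcast)
Usable hosts: 16382


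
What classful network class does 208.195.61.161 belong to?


First octet: 208
Binary: 11010000
110xxxxx -> Class C (192-223)
Class C, default mask 255.255.255.0 (/24)


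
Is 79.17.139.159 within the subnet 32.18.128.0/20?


Subnet network: 32.18.128.0
Test IP AND mask: 79.17.128.0
No, 79.17.139.159 is not in 32.18.128.0/20


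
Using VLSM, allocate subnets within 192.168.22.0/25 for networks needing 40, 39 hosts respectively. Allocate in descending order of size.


40 hosts -> /26 (62 usable): 192.168.22.0/26
39 hosts -> /26 (62 usable): 192.168.22.64/26
Allocation: 192.168.22.0/26 (40 hosts, 62 usable); 192.168.22.64/26 (39 hosts, 62 usable)


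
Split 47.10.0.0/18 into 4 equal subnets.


New prefix = 18 + 2 = 20
Each subnet has 4096 addresses
  47.10.0.0/20
  47.10.16.0/20
  47.10.32.0/20
  47.10.48.0/20
Subnets: 47.10.0.0/20, 47.10.16.0/20, 47.10.32.0/20, 47.10.48.0/20


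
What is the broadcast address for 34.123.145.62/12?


Network: 34.112.0.0/12
Host bits = 20
Set all host bits to 1:
Broadcast: 34.127.255.255


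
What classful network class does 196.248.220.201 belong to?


First octet: 196
Binary: 11000100
110xxxxx -> Class C (192-223)
Class C, default mask 255.255.255.0 (/24)


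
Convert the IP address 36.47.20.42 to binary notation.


36 = 00100100
47 = 00101111
20 = 00010100
42 = 00101010
Binary: 00100100.00101111.00010100.00101010


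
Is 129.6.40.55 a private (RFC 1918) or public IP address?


RFC 1918 private ranges:
  10.0.0.0/8 (10.0.0.0 - 10.255.255.255)
  172.16.0.0/12 (172.16.0.0 - 172.31.255.255)
  192.168.0.0/16 (192.168.0.0 - 192.168.255.255)
Public (not in any RFC 1918 range)


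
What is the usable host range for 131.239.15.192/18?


Network: 131.239.0.0
Broadcast: 131.239.63.255
First usable = network + 1
Last usable = broadcast - 1
Range: 131.239.0.1 to 131.239.63.254


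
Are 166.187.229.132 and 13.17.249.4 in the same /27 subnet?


Mask: 255.255.255.224
166.187.229.132 AND mask = 166.187.229.128
13.17.249.4 AND mask = 13.17.249.0
No, different subnets (166.187.229.128 vs 13.17.249.0)


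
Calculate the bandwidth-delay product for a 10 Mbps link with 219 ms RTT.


BDP = bandwidth * RTT
= 10 Mbps * 219 ms
= 10 * 1e6 * 219 / 1000 bits
= 2190000 bits
= 273750 bytes
= 267.334 KB
BDP = 2190000 bits (273750 bytes)


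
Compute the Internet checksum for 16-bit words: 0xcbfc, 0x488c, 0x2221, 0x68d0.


Sum all words (with carry folding):
+ 0xcbfc = 0xcbfc
+ 0x488c = 0x1489
+ 0x2221 = 0x36aa
+ 0x68d0 = 0x9f7a
One's complement: ~0x9f7a
Checksum = 0x6085


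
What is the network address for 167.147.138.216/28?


IP:   10100111.10010011.10001010.11011000
Mask: 11111111.11111111.11111111.11110000
AND operation:
Net:  10100111.10010011.10001010.11010000
Network: 167.147.138.208/28


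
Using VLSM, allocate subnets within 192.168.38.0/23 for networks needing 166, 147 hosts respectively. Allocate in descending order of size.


166 hosts -> /24 (254 usable): 192.168.38.0/24
147 hosts -> /24 (254 usable): 192.168.39.0/24
Allocation: 192.168.38.0/24 (166 hosts, 254 usable); 192.168.39.0/24 (147 hosts, 254 usable)


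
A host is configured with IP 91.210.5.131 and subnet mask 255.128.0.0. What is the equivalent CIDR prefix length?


Binary: 11111111.10000000.00000000.00000000
Count leading 1s
Prefix: /9


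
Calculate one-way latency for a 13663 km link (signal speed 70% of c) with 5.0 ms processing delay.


Speed = 0.7 * 3e5 km/s = 210000 km/s
Propagation delay = 13663 / 210000 = 0.0651 s = 65.0619 ms
Processing delay = 5.0 ms
Total one-way latency = 70.0619 ms


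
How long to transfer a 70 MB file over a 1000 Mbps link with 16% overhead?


Effective throughput = 1000 * (1 - 16/100) = 840 Mbps
File size in Mb = 70 * 8 = 560 Mb
Time = 560 / 840
Time = 0.6667 seconds


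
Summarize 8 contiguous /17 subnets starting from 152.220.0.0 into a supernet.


Original prefix: /17
Number of subnets: 8 = 2^3
New prefix = 17 - 3 = 14
Supernet: 152.220.0.0/14


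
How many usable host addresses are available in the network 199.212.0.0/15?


Host bits = 32 - 15 = 17
Total addresses = 2^17 = 131072
Usable = total - 2 (network and broadcast)
Usable hosts: 131070


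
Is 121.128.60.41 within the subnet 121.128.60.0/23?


Subnet network: 121.128.60.0
Test IP AND mask: 121.128.60.0
Yes, 121.128.60.41 is in 121.128.60.0/23


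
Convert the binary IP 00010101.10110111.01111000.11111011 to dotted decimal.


00010101 = 21
10110111 = 183
01111000 = 120
11111011 = 251
IP: 21.183.120.251


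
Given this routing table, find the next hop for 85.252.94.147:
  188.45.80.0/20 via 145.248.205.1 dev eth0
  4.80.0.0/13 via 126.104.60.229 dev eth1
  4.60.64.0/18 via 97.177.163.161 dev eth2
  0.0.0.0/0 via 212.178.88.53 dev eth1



Longest prefix match for 85.252.94.147:
  /20 188.45.80.0: no
  /13 4.80.0.0: no
  /18 4.60.64.0: no
  /0 0.0.0.0: MATCH
Selected: next-hop 212.178.88.53 via eth1 (matched /0)


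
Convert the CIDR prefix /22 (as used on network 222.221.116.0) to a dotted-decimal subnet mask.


/22 means 22 network bits, 10 host bits
Binary: 11111111111111111111110000000000
Mask: 255.255.252.0


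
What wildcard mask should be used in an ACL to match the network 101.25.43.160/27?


Subnet mask: 255.255.255.224
Wildcard = 255.255.255.255 - subnet mask
255 - 255 = 0
255 - 255 = 0
255 - 255 = 0
255 - 224 = 31
Wildcard: 0.0.0.31
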